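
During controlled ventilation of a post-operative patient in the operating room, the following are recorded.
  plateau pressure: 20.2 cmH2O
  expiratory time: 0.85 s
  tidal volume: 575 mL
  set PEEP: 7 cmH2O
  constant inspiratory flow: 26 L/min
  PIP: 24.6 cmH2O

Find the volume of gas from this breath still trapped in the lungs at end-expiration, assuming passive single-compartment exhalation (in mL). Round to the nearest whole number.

Flow: 26 L/min ÷ 60 = 0.4333 L/s.
R = (PIP − Pplat)/V̇ = (24.6 − 20.2) / 0.4333 = 4.4/0.4333 = 10.155 cmH2O·s/L.
C = Vt/(Pplat − PEEP) = 575.0 / (20.2 − 7) = 575.0/13.2 = 43.561 mL/cmH2O.
τ = R × C = 10.155 × 0.04356 L/cmH2O = 0.4424 s.
Fraction remaining = e^(−Te/τ) = e^(−0.85/0.4424) = 0.1464.
Trapped volume = 575.0 × 0.1464 = 84.18 mL.

84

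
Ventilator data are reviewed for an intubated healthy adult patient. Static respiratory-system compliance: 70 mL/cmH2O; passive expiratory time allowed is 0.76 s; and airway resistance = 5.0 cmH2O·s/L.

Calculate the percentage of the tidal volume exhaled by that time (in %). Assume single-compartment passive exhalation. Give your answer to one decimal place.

τ = R × C = 5.0 × 70 mL/cmH2O = 5.0 × 0.070 L/cmH2O = 0.35 s.
Passive exhalation: V(t)/V₀ = e^(−t/τ) = e^(−0.76/0.35) = 0.114.
Fraction exhaled = 1 − 0.114 = 0.886 → 88.6%.

88.6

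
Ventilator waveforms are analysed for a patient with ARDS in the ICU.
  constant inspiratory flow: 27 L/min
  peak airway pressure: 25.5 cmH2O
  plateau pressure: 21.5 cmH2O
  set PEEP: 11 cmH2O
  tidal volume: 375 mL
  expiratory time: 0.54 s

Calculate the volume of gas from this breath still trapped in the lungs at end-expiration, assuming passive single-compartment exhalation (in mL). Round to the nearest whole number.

Flow: 27 L/min ÷ 60 = 0.45 L/s.
R = (PIP − Pplat)/V̇ = (25.5 − 21.5) / 0.45 = 4.0/0.45 = 8.889 cmH2O·s/L.
C = Vt/(Pplat − PEEP) = 375.0 / (21.5 − 11) = 375.0/10.5 = 35.714 mL/cmH2O.
τ = R × C = 8.889 × 0.03571 L/cmH2O = 0.3174 s.
Fraction remaining = e^(−Te/τ) = e^(−0.54/0.3174) = 0.1824.
Trapped volume = 375.0 × 0.1824 = 68.4 mL.

68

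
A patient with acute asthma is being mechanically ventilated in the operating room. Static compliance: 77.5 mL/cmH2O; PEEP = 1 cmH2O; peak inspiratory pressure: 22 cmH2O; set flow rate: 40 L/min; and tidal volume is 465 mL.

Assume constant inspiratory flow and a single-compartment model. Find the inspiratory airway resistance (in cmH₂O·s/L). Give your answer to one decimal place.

Flow: 40 L/min ÷ 60 = 0.6667 L/s.
Equation of motion (constant flow): PIP = Vt/C + R·V̇ + PEEP.
R·V̇ = PIP − Vt/C − PEEP = 22 − 465/77.5 − 1 = 22 − 6.0 − 1 = 15.0 cmH2O.
R = 15.0 / 0.6667 = 22.499 cmH2O·s/L.

22.5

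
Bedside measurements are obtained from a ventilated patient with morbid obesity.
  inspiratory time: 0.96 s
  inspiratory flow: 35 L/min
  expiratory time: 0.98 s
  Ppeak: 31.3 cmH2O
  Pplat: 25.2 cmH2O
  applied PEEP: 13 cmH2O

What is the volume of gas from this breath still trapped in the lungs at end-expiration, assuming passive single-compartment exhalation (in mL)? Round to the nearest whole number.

73

Flow: 35 L/min ÷ 60 = 0.5833 L/s.
Vt = flow × Ti = 0.5833 L/s × 0.96 s × 1000 mL/L = 559.97 mL.
R = (PIP − Pplat)/V̇ = (31.3 − 25.2) / 0.5833 = 6.1/0.5833 = 10.458 cmH2O·s/L.
C = Vt/(Pplat − PEEP) = 559.97 / (25.2 − 13) = 559.97/12.2 = 45.899 mL/cmH2O.
τ = R × C = 10.458 × 0.0459 L/cmH2O = 0.48 s.
Fraction remaining = e^(−Te/τ) = e^(−0.98/0.48) = 0.1298.
Trapped volume = 559.97 × 0.1298 = 72.684 mL.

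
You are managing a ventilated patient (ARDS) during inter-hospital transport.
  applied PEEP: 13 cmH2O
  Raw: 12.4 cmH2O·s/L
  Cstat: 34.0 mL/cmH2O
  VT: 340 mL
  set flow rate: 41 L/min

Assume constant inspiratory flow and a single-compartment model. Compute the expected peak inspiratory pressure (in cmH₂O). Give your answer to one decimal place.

31.5

Flow: 41 L/min ÷ 60 = 0.6833 L/s.
Equation of motion (constant flow): PIP = Vt/C + R·V̇ + PEEP.
PIP = 340/34.0 + 12.4×0.6833 + 13 = 10.0 + 8.473 + 13 = 31.473 cmH2O.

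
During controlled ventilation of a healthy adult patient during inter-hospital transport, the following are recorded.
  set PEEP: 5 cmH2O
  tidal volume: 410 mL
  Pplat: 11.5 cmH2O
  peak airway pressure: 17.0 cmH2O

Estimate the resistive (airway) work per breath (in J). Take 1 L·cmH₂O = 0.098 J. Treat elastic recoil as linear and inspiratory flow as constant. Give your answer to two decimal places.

0.22

With constant inspiratory flow the resistive pressure is constant at PIP − Pplat = 17.0 − 11.5 = 5.5 cmH2O, so resistive work = 5.5 × 0.410 = 2.255 L·cmH2O.
× 0.098 J/(L·cmH2O) → 0.221 J.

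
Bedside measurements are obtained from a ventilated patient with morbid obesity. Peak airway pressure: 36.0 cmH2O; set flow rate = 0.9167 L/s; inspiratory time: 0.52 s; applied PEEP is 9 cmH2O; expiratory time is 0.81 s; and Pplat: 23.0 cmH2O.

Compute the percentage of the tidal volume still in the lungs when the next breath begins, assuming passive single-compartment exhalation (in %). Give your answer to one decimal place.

Vt = flow × Ti = 0.9167 L/s × 0.52 s × 1000 mL/L = 476.68 mL.
R = (PIP − Pplat)/V̇ = (36.0 − 23.0) / 0.9167 = 13.0/0.9167 = 14.181 cmH2O·s/L.
C = Vt/(Pplat − PEEP) = 476.68 / (23.0 − 9) = 476.68/14.0 = 34.049 mL/cmH2O.
τ = R × C = 14.181 × 0.03405 L/cmH2O = 0.4829 s.
Fraction remaining at end-expiration = e^(−Te/τ) = e^(−0.81/0.4829) = 0.1869 → 18.69%.

18.7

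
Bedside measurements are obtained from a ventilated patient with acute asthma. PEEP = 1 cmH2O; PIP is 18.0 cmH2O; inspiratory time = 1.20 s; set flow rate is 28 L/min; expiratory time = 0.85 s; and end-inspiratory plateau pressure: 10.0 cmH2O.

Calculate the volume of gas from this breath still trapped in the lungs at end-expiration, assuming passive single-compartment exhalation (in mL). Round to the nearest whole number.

Flow: 28 L/min ÷ 60 = 0.4667 L/s.
Vt = flow × Ti = 0.4667 L/s × 1.20 s × 1000 mL/L = 560.04 mL.
R = (PIP − Pplat)/V̇ = (18.0 − 10.0) / 0.4667 = 8.0/0.4667 = 17.142 cmH2O·s/L.
C = Vt/(Pplat − PEEP) = 560.04 / (10.0 − 1) = 560.04/9.0 = 62.227 mL/cmH2O.
τ = R × C = 17.142 × 0.06223 L/cmH2O = 1.067 s.
Fraction remaining = e^(−Te/τ) = e^(−0.85/1.067) = 0.4508.
Trapped volume = 560.04 × 0.4508 = 252.47 mL.

252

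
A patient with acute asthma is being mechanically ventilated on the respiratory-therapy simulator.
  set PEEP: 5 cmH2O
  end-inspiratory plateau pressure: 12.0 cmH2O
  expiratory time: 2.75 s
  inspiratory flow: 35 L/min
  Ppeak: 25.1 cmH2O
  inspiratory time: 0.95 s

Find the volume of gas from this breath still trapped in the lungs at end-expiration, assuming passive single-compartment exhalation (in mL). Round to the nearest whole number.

Flow: 35 L/min ÷ 60 = 0.5833 L/s.
Vt = flow × Ti = 0.5833 L/s × 0.95 s × 1000 mL/L = 554.14 mL.
R = (PIP − Pplat)/V̇ = (25.1 − 12.0) / 0.5833 = 13.1/0.5833 = 22.458 cmH2O·s/L.
C = Vt/(Pplat − PEEP) = 554.14 / (12.0 − 5) = 554.14/7.0 = 79.163 mL/cmH2O.
τ = R × C = 22.458 × 0.07916 L/cmH2O = 1.778 s.
Fraction remaining = e^(−Te/τ) = e^(−2.75/1.778) = 0.213.
Trapped volume = 554.14 × 0.213 = 118.03 mL.

118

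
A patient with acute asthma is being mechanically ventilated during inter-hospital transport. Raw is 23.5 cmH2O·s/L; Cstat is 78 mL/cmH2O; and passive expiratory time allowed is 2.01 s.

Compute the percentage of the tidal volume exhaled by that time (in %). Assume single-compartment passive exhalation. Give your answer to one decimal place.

τ = R × C = 23.5 × 78 mL/cmH2O = 23.5 × 0.078 L/cmH2O = 1.833 s.
Passive exhalation: V(t)/V₀ = e^(−t/τ) = e^(−2.01/1.833) = 0.334.
Fraction exhaled = 1 − 0.334 = 0.666 → 66.6%.

66.6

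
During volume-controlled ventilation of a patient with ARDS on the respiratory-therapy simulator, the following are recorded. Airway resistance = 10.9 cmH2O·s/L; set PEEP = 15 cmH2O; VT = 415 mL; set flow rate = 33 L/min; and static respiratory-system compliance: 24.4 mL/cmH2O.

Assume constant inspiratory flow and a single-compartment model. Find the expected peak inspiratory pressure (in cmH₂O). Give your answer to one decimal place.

Flow: 33 L/min ÷ 60 = 0.55 L/s.
Equation of motion (constant flow): PIP = Vt/C + R·V̇ + PEEP.
PIP = 415/24.4 + 10.9×0.55 + 15 = 17.008 + 5.995 + 15 = 38.003 cmH2O.

38.0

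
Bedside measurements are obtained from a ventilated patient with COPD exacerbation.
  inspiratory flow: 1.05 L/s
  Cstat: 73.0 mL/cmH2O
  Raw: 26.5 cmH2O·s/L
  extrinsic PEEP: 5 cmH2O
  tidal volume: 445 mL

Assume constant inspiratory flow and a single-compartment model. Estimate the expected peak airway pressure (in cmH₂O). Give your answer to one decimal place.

38.9

Equation of motion (constant flow): PIP = Vt/C + R·V̇ + PEEP.
PIP = 445/73.0 + 26.5×1.05 + 5 = 6.096 + 27.825 + 5 = 38.921 cmH2O.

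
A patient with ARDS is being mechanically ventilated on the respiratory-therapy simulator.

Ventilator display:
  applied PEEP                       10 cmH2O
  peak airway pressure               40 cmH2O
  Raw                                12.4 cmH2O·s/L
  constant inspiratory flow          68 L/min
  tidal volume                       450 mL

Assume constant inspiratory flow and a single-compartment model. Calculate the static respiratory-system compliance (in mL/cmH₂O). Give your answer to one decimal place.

28.2

Flow: 68 L/min ÷ 60 = 1.1333 L/s.
Equation of motion (constant flow): PIP = Vt/C + R·V̇ + PEEP.
Vt/C = PIP − R·V̇ − PEEP = 40 − 12.4×1.1333 − 10 = 40 − 14.053 − 10 = 15.947 cmH2O.
C = Vt / 15.947 = 450 / 15.947 = 28.218 mL/cmH2O.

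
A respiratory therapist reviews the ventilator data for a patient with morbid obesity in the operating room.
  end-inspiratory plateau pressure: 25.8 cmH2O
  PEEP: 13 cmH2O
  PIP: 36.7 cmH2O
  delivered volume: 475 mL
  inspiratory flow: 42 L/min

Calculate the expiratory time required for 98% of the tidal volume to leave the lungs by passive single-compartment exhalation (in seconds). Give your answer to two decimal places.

Flow: 42 L/min ÷ 60 = 0.7 L/s.
R = (PIP − Pplat)/V̇ = (36.7 − 25.8) / 0.7 = 10.9/0.7 = 15.571 cmH2O·s/L.
C = Vt/(Pplat − PEEP) = 475.0 / (25.8 − 13) = 475.0/12.8 = 37.109 mL/cmH2O.
τ = R × C = 15.571 × 0.03711 L/cmH2O = 0.5778 s.
t = −τ·ln(1 − 0.98) = −0.5778·ln(0.02) = 2.26 s.

2.26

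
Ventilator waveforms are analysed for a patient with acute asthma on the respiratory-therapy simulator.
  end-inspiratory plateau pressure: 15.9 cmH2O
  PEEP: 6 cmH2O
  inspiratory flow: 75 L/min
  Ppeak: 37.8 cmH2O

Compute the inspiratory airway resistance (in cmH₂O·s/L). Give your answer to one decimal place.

Flow: 75 L/min ÷ 60 = 1.25 L/s.
Raw = (PIP − Pplat) / flow = (37.8 − 15.9) / 1.25 = 21.9 / 1.25 = 17.52 cmH2O·s/L.

17.5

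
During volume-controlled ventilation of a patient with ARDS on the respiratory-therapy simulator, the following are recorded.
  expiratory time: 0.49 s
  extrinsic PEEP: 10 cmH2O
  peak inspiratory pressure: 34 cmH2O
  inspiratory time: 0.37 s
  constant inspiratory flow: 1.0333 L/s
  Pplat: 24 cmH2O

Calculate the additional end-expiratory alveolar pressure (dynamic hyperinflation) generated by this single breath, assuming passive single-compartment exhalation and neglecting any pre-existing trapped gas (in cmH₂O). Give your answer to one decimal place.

Vt = flow × Ti = 1.0333 L/s × 0.37 s × 1000 mL/L = 382.32 mL.
R = (PIP − Pplat)/V̇ = (34 − 24) / 1.0333 = 10.0/1.0333 = 9.678 cmH2O·s/L.
C = Vt/(Pplat − PEEP) = 382.32 / (24 − 10) = 382.32/14.0 = 27.309 mL/cmH2O.
τ = R × C = 9.678 × 0.02731 L/cmH2O = 0.2643 s.
Fraction remaining = e^(−Te/τ) = e^(−0.49/0.2643) = 0.1566; trapped volume = 382.32 × 0.1566 = 59.871 mL.
Additional alveolar pressure from trapping ≈ V_trapped / C = 59.871 / 27.309 = 2.192 cmH2O.

2.2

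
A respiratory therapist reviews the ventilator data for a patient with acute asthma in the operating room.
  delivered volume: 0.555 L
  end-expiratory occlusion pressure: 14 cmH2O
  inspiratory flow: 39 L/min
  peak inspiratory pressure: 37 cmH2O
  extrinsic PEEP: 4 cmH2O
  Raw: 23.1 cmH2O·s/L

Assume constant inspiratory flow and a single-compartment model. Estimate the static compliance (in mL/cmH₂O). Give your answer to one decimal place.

69.5

Flow: 39 L/min ÷ 60 = 0.65 L/s.
Total PEEP = 14 cmH2O (set 4 + intrinsic 10); this is the baseline alveolar pressure.
Equation of motion (constant flow): PIP = Vt/C + R·V̇ + PEEP.
Vt/C = PIP − R·V̇ − PEEP = 37 − 23.1×0.65 − 14 = 37 − 15.015 − 14 = 7.985 cmH2O.
C = Vt / 7.985 = 555 / 7.985 = 69.505 mL/cmH2O.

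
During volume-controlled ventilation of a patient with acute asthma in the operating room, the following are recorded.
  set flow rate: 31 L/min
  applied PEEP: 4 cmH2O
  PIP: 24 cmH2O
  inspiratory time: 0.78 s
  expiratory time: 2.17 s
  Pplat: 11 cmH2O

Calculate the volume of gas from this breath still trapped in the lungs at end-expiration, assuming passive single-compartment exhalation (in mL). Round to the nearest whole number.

Flow: 31 L/min ÷ 60 = 0.5167 L/s.
Vt = flow × Ti = 0.5167 L/s × 0.78 s × 1000 mL/L = 403.03 mL.
R = (PIP − Pplat)/V̇ = (24 − 11) / 0.5167 = 13.0/0.5167 = 25.16 cmH2O·s/L.
C = Vt/(Pplat − PEEP) = 403.03 / (11 − 4) = 403.03/7.0 = 57.576 mL/cmH2O.
τ = R × C = 25.16 × 0.05758 L/cmH2O = 1.449 s.
Fraction remaining = e^(−Te/τ) = e^(−2.17/1.449) = 0.2237.
Trapped volume = 403.03 × 0.2237 = 90.158 mL.

90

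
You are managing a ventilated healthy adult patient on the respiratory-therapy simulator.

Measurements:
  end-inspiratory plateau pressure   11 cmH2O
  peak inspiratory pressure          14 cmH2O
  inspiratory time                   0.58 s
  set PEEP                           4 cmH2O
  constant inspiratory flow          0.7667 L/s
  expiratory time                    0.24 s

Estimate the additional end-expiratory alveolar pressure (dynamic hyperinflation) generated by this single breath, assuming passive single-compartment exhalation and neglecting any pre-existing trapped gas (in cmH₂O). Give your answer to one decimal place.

2.7

Vt = flow × Ti = 0.7667 L/s × 0.58 s × 1000 mL/L = 444.69 mL.
R = (PIP − Pplat)/V̇ = (14 − 11) / 0.7667 = 3.0/0.7667 = 3.913 cmH2O·s/L.
C = Vt/(Pplat − PEEP) = 444.69 / (11 − 4) = 444.69/7.0 = 63.527 mL/cmH2O.
τ = R × C = 3.913 × 0.06353 L/cmH2O = 0.2486 s.
Fraction remaining = e^(−Te/τ) = e^(−0.24/0.2486) = 0.3808; trapped volume = 444.69 × 0.3808 = 169.34 mL.
Additional alveolar pressure from trapping ≈ V_trapped / C = 169.34 / 63.527 = 2.666 cmH2O.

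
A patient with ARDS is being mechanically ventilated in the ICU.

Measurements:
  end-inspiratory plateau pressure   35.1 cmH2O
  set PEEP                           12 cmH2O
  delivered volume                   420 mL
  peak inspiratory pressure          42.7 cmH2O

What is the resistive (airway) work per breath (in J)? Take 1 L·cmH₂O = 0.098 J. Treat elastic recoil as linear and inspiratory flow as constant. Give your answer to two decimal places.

0.31

With constant inspiratory flow the resistive pressure is constant at PIP − Pplat = 42.7 − 35.1 = 7.6 cmH2O, so resistive work = 7.6 × 0.420 = 3.192 L·cmH2O.
× 0.098 J/(L·cmH2O) → 0.3128 J.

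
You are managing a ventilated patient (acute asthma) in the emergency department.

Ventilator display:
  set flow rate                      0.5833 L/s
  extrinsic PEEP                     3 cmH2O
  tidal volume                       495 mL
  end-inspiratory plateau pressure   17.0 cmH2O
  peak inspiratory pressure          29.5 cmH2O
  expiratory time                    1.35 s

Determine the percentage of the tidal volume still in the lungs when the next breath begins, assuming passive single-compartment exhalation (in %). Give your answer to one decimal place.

16.8

R = (PIP − Pplat)/V̇ = (29.5 − 17.0) / 0.5833 = 12.5/0.5833 = 21.43 cmH2O·s/L.
C = Vt/(Pplat − PEEP) = 495.0 / (17.0 − 3) = 495.0/14.0 = 35.357 mL/cmH2O.
τ = R × C = 21.43 × 0.03536 L/cmH2O = 0.7578 s.
Fraction remaining at end-expiration = e^(−Te/τ) = e^(−1.35/0.7578) = 0.1684 → 16.84%.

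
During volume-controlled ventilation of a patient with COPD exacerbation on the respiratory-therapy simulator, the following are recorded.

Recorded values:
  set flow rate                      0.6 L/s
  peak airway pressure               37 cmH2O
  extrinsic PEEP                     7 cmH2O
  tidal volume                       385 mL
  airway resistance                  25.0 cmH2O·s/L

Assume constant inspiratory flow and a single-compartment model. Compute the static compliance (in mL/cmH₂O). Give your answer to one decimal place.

Equation of motion (constant flow): PIP = Vt/C + R·V̇ + PEEP.
Vt/C = PIP − R·V̇ − PEEP = 37 − 25.0×0.6 − 7 = 37 − 15.0 − 7 = 15.0 cmH2O.
C = Vt / 15.0 = 385 / 15.0 = 25.667 mL/cmH2O.

25.7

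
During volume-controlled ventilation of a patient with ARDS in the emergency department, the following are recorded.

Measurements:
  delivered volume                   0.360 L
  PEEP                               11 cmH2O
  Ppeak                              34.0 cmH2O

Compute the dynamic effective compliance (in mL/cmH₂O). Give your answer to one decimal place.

Dynamic compliance = Vt / (PIP − PEEP) = 360 / (34.0 − 11) = 360 / 23.0 = 15.652 mL/cmH2O.

15.7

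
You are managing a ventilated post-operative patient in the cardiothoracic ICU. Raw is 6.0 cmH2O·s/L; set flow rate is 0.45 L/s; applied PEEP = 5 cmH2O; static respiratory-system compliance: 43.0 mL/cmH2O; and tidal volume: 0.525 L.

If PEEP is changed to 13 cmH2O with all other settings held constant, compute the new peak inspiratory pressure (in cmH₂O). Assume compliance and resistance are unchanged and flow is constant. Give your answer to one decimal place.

27.9

PIP = Vt/C + R·V̇ + PEEP (constant-flow equation of motion).
Only the baseline term changes: ΔPIP = ΔPEEP = 13 − 5 = 8.0 cmH2O.
Original PIP = 525/43.0 + 6.0×0.45 + 5 = 19.909 cmH2O; new PIP = 19.909 + (8.0) = 27.909 cmH2O.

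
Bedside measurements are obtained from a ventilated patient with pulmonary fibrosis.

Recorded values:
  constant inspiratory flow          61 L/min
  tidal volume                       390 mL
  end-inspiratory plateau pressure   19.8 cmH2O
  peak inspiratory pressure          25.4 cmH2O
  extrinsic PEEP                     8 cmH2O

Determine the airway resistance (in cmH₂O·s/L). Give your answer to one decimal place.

Flow: 61 L/min ÷ 60 = 1.0167 L/s.
Raw = (PIP − Pplat) / flow = (25.4 − 19.8) / 1.0167 = 5.6 / 1.0167 = 5.508 cmH2O·s/L.

5.5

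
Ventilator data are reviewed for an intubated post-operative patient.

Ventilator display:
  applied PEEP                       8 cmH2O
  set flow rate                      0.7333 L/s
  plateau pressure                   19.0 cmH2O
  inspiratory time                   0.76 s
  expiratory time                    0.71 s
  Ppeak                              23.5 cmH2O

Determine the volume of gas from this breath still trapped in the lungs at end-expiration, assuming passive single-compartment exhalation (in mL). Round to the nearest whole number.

57

Vt = flow × Ti = 0.7333 L/s × 0.76 s × 1000 mL/L = 557.31 mL.
R = (PIP − Pplat)/V̇ = (23.5 − 19.0) / 0.7333 = 4.5/0.7333 = 6.137 cmH2O·s/L.
C = Vt/(Pplat − PEEP) = 557.31 / (19.0 − 8) = 557.31/11.0 = 50.665 mL/cmH2O.
τ = R × C = 6.137 × 0.05067 L/cmH2O = 0.311 s.
Fraction remaining = e^(−Te/τ) = e^(−0.71/0.311) = 0.102.
Trapped volume = 557.31 × 0.102 = 56.846 mL.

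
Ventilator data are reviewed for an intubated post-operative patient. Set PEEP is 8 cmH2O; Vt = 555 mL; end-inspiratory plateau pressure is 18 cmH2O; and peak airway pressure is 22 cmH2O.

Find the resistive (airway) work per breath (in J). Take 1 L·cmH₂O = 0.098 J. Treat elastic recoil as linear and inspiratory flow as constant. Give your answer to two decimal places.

With constant inspiratory flow the resistive pressure is constant at PIP − Pplat = 22 − 18 = 4.0 cmH2O, so resistive work = 4.0 × 0.555 = 2.22 L·cmH2O.
× 0.098 J/(L·cmH2O) → 0.2176 J.

0.22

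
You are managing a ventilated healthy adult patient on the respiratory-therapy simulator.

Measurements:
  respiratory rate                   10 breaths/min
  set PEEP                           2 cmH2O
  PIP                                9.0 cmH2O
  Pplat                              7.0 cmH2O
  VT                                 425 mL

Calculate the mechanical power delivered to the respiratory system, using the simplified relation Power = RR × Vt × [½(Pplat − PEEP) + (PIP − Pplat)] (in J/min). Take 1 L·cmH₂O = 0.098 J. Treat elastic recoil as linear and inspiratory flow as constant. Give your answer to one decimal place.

Per-breath work = Vt × [½(Pplat−PEEP) + (PIP−Pplat)] = 0.425 × [0.5×5.0 + 2.0] = 0.425 × 4.5 = 1.913 L·cmH2O.
Power = 10 × 1.913 = 19.13 L·cmH2O/min.
× 0.098 J/(L·cmH2O) → 1.875 J/min.

1.9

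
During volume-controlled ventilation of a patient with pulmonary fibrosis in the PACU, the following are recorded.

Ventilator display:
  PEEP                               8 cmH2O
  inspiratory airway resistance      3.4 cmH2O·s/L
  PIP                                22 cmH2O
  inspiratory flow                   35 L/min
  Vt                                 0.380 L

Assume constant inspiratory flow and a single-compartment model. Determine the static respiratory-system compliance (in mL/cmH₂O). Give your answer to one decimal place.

31.6

Flow: 35 L/min ÷ 60 = 0.5833 L/s.
Equation of motion (constant flow): PIP = Vt/C + R·V̇ + PEEP.
Vt/C = PIP − R·V̇ − PEEP = 22 − 3.4×0.5833 − 8 = 22 − 1.983 − 8 = 12.017 cmH2O.
C = Vt / 12.017 = 380 / 12.017 = 31.622 mL/cmH2O.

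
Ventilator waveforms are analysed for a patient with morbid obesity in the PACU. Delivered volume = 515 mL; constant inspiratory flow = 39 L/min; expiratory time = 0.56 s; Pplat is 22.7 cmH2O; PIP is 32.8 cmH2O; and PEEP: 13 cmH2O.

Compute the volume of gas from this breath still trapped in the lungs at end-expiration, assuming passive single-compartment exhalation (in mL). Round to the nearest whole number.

Flow: 39 L/min ÷ 60 = 0.65 L/s.
R = (PIP − Pplat)/V̇ = (32.8 − 22.7) / 0.65 = 10.1/0.65 = 15.538 cmH2O·s/L.
C = Vt/(Pplat − PEEP) = 515.0 / (22.7 − 13) = 515.0/9.7 = 53.093 mL/cmH2O.
τ = R × C = 15.538 × 0.05309 L/cmH2O = 0.8249 s.
Fraction remaining = e^(−Te/τ) = e^(−0.56/0.8249) = 0.5072.
Trapped volume = 515.0 × 0.5072 = 261.21 mL.

261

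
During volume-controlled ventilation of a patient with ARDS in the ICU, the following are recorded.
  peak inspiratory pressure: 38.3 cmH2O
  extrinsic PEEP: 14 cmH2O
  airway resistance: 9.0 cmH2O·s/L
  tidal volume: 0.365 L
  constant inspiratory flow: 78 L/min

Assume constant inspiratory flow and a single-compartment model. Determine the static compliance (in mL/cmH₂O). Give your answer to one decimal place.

29.0

Flow: 78 L/min ÷ 60 = 1.3 L/s.
Equation of motion (constant flow): PIP = Vt/C + R·V̇ + PEEP.
Vt/C = PIP − R·V̇ − PEEP = 38.3 − 9.0×1.3 − 14 = 38.3 − 11.7 − 14 = 12.6 cmH2O.
C = Vt / 12.6 = 365 / 12.6 = 28.968 mL/cmH2O.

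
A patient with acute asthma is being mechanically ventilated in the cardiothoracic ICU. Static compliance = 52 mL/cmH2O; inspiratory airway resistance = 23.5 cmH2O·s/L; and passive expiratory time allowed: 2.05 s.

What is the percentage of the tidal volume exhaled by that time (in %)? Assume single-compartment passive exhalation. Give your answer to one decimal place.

81.3

τ = R × C = 23.5 × 52 mL/cmH2O = 23.5 × 0.052 L/cmH2O = 1.222 s.
Passive exhalation: V(t)/V₀ = e^(−t/τ) = e^(−2.05/1.222) = 0.1868.
Fraction exhaled = 1 − 0.1868 = 0.8132 → 81.32%.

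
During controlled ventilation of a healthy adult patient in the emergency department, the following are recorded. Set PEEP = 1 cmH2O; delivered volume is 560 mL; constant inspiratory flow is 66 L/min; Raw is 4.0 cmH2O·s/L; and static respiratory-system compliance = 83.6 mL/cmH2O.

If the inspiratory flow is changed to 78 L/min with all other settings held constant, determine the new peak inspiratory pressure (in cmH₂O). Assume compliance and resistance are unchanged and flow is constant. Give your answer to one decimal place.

Flow: 66 L/min ÷ 60 = 1.1 L/s.
New flow: 78 L/min ÷ 60 = 1.3 L/s.
PIP = Vt/C + R·V̇ + PEEP (constant-flow equation of motion).
Only the resistive term changes: ΔPIP = R × ΔV̇ = 4.0 × (1.3 − 1.1) = 4.0 × 0.2 = 0.8 cmH2O.
Original PIP = 560/83.6 + 4.0×1.1 + 1 = 12.099 cmH2O; new PIP = 12.099 + (0.8) = 12.899 cmH2O.

12.9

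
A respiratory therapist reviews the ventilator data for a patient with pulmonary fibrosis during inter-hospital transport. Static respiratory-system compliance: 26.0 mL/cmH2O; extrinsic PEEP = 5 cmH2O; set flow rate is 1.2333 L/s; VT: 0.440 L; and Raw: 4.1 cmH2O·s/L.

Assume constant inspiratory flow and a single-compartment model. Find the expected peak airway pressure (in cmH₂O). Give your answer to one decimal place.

27.0

Equation of motion (constant flow): PIP = Vt/C + R·V̇ + PEEP.
PIP = 440/26.0 + 4.1×1.2333 + 5 = 16.923 + 5.057 + 5 = 26.98 cmH2O.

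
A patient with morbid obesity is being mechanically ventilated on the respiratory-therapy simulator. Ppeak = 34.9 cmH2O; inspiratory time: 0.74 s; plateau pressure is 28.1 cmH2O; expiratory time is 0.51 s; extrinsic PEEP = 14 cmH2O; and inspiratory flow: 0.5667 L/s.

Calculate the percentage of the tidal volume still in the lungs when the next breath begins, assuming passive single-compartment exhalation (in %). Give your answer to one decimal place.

Vt = flow × Ti = 0.5667 L/s × 0.74 s × 1000 mL/L = 419.36 mL.
R = (PIP − Pplat)/V̇ = (34.9 − 28.1) / 0.5667 = 6.8/0.5667 = 11.999 cmH2O·s/L.
C = Vt/(Pplat − PEEP) = 419.36 / (28.1 − 14) = 419.36/14.1 = 29.742 mL/cmH2O.
τ = R × C = 11.999 × 0.02974 L/cmH2O = 0.3569 s.
Fraction remaining at end-expiration = e^(−Te/τ) = e^(−0.51/0.3569) = 0.2396 → 23.96%.

24.0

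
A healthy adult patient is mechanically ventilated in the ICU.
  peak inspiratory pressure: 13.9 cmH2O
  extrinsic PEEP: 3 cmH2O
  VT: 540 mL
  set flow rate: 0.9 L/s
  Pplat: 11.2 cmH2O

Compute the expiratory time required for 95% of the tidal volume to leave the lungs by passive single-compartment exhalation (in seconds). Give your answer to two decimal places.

0.59

R = (PIP − Pplat)/V̇ = (13.9 − 11.2) / 0.9 = 2.7/0.9 = 3.0 cmH2O·s/L.
C = Vt/(Pplat − PEEP) = 540.0 / (11.2 − 3) = 540.0/8.2 = 65.854 mL/cmH2O.
τ = R × C = 3.0 × 0.06585 L/cmH2O = 0.1976 s.
t = −τ·ln(1 − 0.95) = −0.1976·ln(0.05) = 0.592 s.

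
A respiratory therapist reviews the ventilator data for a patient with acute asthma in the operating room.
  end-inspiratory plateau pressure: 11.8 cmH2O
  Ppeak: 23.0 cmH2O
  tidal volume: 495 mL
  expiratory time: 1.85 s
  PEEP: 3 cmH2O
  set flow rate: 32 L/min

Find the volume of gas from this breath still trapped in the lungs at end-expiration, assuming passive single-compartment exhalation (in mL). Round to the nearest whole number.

Flow: 32 L/min ÷ 60 = 0.5333 L/s.
R = (PIP − Pplat)/V̇ = (23.0 − 11.8) / 0.5333 = 11.2/0.5333 = 21.001 cmH2O·s/L.
C = Vt/(Pplat − PEEP) = 495.0 / (11.8 − 3) = 495.0/8.8 = 56.25 mL/cmH2O.
τ = R × C = 21.001 × 0.05625 L/cmH2O = 1.181 s.
Fraction remaining = e^(−Te/τ) = e^(−1.85/1.181) = 0.2088.
Trapped volume = 495.0 × 0.2088 = 103.36 mL.

103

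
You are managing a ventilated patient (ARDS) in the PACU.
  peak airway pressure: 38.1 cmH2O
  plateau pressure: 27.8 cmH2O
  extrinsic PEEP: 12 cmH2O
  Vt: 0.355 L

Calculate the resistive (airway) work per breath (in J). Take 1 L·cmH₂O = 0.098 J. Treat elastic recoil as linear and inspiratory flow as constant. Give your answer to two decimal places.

0.36

With constant inspiratory flow the resistive pressure is constant at PIP − Pplat = 38.1 − 27.8 = 10.3 cmH2O, so resistive work = 10.3 × 0.355 = 3.657 L·cmH2O.
× 0.098 J/(L·cmH2O) → 0.3584 J.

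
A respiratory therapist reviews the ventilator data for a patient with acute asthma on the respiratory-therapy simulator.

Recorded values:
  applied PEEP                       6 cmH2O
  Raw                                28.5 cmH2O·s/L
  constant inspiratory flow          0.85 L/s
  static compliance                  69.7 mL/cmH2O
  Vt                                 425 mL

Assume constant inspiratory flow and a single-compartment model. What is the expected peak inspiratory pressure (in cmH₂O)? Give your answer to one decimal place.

Equation of motion (constant flow): PIP = Vt/C + R·V̇ + PEEP.
PIP = 425/69.7 + 28.5×0.85 + 6 = 6.098 + 24.225 + 6 = 36.323 cmH2O.

36.3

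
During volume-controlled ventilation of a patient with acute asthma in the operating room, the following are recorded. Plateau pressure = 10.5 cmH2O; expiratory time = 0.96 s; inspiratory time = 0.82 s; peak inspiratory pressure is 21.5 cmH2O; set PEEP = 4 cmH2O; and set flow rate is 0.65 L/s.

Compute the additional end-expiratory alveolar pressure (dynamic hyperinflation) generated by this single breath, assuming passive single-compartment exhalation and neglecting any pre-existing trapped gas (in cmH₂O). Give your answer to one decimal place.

Vt = flow × Ti = 0.65 L/s × 0.82 s × 1000 mL/L = 533.0 mL.
R = (PIP − Pplat)/V̇ = (21.5 − 10.5) / 0.65 = 11.0/0.65 = 16.923 cmH2O·s/L.
C = Vt/(Pplat − PEEP) = 533.0 / (10.5 − 4) = 533.0/6.5 = 82.0 mL/cmH2O.
τ = R × C = 16.923 × 0.082 L/cmH2O = 1.388 s.
Fraction remaining = e^(−Te/τ) = e^(−0.96/1.388) = 0.5008; trapped volume = 533.0 × 0.5008 = 266.93 mL.
Additional alveolar pressure from trapping ≈ V_trapped / C = 266.93 / 82.0 = 3.255 cmH2O.

3.3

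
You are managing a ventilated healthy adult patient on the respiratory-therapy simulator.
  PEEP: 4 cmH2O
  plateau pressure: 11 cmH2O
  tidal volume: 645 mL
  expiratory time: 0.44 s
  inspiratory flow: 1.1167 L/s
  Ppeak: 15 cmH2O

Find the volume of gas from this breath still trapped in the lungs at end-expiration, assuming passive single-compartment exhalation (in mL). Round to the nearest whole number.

170

R = (PIP − Pplat)/V̇ = (15 − 11) / 1.1167 = 4.0/1.1167 = 3.582 cmH2O·s/L.
C = Vt/(Pplat − PEEP) = 645.0 / (11 − 4) = 645.0/7.0 = 92.143 mL/cmH2O.
τ = R × C = 3.582 × 0.09214 L/cmH2O = 0.33 s.
Fraction remaining = e^(−Te/τ) = e^(−0.44/0.33) = 0.2636.
Trapped volume = 645.0 × 0.2636 = 170.02 mL.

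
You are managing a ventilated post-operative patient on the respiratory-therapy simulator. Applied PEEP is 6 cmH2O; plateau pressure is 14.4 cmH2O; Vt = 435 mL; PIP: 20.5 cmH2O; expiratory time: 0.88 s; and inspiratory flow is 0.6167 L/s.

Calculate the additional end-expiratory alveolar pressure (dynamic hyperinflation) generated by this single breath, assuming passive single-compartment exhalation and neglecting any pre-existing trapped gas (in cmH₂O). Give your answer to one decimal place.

1.5

R = (PIP − Pplat)/V̇ = (20.5 − 14.4) / 0.6167 = 6.1/0.6167 = 9.891 cmH2O·s/L.
C = Vt/(Pplat − PEEP) = 435.0 / (14.4 − 6) = 435.0/8.4 = 51.786 mL/cmH2O.
τ = R × C = 9.891 × 0.05179 L/cmH2O = 0.5123 s.
Fraction remaining = e^(−Te/τ) = e^(−0.88/0.5123) = 0.1795; trapped volume = 435.0 × 0.1795 = 78.083 mL.
Additional alveolar pressure from trapping ≈ V_trapped / C = 78.083 / 51.786 = 1.508 cmH2O.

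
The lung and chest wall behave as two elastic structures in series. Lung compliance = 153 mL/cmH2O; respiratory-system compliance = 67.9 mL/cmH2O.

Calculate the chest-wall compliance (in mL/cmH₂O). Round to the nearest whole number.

1/Ccw = 1/Crs − 1/CL.
1/Ccw = 1/67.9 − 1/153 = 0.008192.
Ccw = 122.07 mL/cmH2O.

122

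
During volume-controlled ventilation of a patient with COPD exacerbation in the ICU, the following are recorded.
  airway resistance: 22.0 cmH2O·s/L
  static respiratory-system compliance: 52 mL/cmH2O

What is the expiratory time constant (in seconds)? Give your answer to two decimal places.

τ = R × C = 22.0 × 52 mL/cmH2O = 22.0 × 0.052 L/cmH2O = 1.144 s.

1.14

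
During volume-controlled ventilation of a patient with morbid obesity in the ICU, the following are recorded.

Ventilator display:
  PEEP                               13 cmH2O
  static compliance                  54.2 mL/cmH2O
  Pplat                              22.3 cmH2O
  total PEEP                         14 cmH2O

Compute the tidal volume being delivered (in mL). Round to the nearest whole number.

450

End-expiratory occlusion gives total PEEP = 14 cmH2O (intrinsic PEEP = 14 − 13 = 1). Use total PEEP for the elastic gradient.
Vt = Cstat × (Pplat − PEEPtotal) = 54.2 × (22.3 − 14) = 54.2 × 8.3 = 449.86 mL.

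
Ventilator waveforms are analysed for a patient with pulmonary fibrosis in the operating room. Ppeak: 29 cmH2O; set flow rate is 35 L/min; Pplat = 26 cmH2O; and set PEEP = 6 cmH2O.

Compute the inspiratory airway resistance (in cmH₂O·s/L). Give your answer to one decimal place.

5.1

Flow: 35 L/min ÷ 60 = 0.5833 L/s.
Raw = (PIP − Pplat) / flow = (29 − 26) / 0.5833 = 3.0 / 0.5833 = 5.143 cmH2O·s/L.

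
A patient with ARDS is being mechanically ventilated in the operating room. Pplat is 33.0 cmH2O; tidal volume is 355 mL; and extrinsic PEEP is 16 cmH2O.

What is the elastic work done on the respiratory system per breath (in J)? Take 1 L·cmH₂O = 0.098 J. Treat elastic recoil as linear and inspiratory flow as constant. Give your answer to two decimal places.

0.30

Elastic work ≈ ½ × (Pplat − PEEP) × Vt = 0.5 × (33.0 − 16) × 0.355 L = 0.5 × 17.0 × 0.355 = 3.018 L·cmH2O.
× 0.098 J/(L·cmH2O) → 0.2958 J.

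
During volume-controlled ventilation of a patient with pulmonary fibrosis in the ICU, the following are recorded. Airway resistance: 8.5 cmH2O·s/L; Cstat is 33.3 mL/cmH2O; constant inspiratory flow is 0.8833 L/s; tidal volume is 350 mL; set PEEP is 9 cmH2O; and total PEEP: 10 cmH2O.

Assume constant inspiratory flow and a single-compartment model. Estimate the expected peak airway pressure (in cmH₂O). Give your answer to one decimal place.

Total PEEP = 10 cmH2O (set 9 + intrinsic 1); this is the baseline alveolar pressure.
Equation of motion (constant flow): PIP = Vt/C + R·V̇ + PEEP.
PIP = 350/33.3 + 8.5×0.8833 + 10 = 10.511 + 7.508 + 10 = 28.019 cmH2O.

28.0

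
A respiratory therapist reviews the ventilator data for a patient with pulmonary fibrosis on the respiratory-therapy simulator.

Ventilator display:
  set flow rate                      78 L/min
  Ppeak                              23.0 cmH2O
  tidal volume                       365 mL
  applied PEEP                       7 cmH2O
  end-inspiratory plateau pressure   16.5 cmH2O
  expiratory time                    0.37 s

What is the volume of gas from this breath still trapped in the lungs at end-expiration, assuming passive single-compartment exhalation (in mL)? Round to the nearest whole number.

53

Flow: 78 L/min ÷ 60 = 1.3 L/s.
R = (PIP − Pplat)/V̇ = (23.0 − 16.5) / 1.3 = 6.5/1.3 = 5.0 cmH2O·s/L.
C = Vt/(Pplat − PEEP) = 365.0 / (16.5 − 7) = 365.0/9.5 = 38.421 mL/cmH2O.
τ = R × C = 5.0 × 0.03842 L/cmH2O = 0.1921 s.
Fraction remaining = e^(−Te/τ) = e^(−0.37/0.1921) = 0.1457.
Trapped volume = 365.0 × 0.1457 = 53.181 mL.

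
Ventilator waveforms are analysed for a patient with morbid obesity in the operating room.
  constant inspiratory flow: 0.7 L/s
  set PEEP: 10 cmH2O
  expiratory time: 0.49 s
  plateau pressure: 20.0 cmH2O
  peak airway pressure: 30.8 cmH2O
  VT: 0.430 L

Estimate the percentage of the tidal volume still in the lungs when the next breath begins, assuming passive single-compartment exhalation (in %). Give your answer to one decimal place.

47.8

R = (PIP − Pplat)/V̇ = (30.8 − 20.0) / 0.7 = 10.8/0.7 = 15.429 cmH2O·s/L.
C = Vt/(Pplat − PEEP) = 430.0 / (20.0 − 10) = 430.0/10.0 = 43.0 mL/cmH2O.
τ = R × C = 15.429 × 0.043 L/cmH2O = 0.6634 s.
Fraction remaining at end-expiration = e^(−Te/τ) = e^(−0.49/0.6634) = 0.4778 → 47.78%.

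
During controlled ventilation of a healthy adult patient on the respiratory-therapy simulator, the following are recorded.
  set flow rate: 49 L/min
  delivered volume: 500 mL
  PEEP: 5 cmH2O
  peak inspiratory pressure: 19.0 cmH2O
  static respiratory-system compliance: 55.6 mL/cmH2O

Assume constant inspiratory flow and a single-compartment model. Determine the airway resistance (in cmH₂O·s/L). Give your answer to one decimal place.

Flow: 49 L/min ÷ 60 = 0.8167 L/s.
Equation of motion (constant flow): PIP = Vt/C + R·V̇ + PEEP.
R·V̇ = PIP − Vt/C − PEEP = 19.0 − 500/55.6 − 5 = 19.0 − 8.993 − 5 = 5.007 cmH2O.
R = 5.007 / 0.8167 = 6.131 cmH2O·s/L.

6.1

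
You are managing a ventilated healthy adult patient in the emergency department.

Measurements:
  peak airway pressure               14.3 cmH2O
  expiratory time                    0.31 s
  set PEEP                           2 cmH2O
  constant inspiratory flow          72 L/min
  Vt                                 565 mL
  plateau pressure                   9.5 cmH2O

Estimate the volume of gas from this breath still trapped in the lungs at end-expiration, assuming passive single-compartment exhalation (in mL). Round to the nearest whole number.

Flow: 72 L/min ÷ 60 = 1.2 L/s.
R = (PIP − Pplat)/V̇ = (14.3 − 9.5) / 1.2 = 4.8/1.2 = 4.0 cmH2O·s/L.
C = Vt/(Pplat − PEEP) = 565.0 / (9.5 − 2) = 565.0/7.5 = 75.333 mL/cmH2O.
τ = R × C = 4.0 × 0.07533 L/cmH2O = 0.3013 s.
Fraction remaining = e^(−Te/τ) = e^(−0.31/0.3013) = 0.3574.
Trapped volume = 565.0 × 0.3574 = 201.93 mL.

202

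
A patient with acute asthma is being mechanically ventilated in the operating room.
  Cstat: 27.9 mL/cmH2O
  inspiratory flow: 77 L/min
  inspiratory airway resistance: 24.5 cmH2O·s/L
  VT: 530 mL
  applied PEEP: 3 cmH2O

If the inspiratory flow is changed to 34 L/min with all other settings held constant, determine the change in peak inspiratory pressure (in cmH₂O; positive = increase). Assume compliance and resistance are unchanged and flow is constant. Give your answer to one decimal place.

Flow: 77 L/min ÷ 60 = 1.2833 L/s.
New flow: 34 L/min ÷ 60 = 0.5667 L/s.
PIP = Vt/C + R·V̇ + PEEP (constant-flow equation of motion).
Only the resistive term changes: ΔPIP = R × ΔV̇ = 24.5 × (0.5667 − 1.2833) = 24.5 × -0.7166 = -17.557 cmH2O.

-17.6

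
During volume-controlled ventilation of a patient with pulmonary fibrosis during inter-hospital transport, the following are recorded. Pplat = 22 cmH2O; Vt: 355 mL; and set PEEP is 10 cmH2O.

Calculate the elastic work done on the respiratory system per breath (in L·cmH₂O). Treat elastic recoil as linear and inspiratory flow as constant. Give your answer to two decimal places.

Elastic work ≈ ½ × (Pplat − PEEP) × Vt = 0.5 × (22 − 10) × 0.355 L = 0.5 × 12.0 × 0.355 = 2.13 L·cmH2O.

2.13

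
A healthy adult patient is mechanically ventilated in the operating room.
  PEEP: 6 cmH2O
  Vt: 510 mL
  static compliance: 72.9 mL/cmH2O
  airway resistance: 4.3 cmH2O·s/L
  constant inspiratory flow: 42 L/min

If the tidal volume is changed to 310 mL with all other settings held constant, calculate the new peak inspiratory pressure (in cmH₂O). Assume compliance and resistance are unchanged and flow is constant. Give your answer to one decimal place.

Flow: 42 L/min ÷ 60 = 0.7 L/s.
PIP = Vt/C + R·V̇ + PEEP (constant-flow equation of motion).
Only the elastic term changes: ΔPIP = ΔVt / C = (310 − 510) / 72.9 = -2.743 cmH2O.
Original PIP = 510/72.9 + 4.3×0.7 + 6 = 16.006 cmH2O; new PIP = 16.006 + (-2.743) = 13.263 cmH2O.

13.3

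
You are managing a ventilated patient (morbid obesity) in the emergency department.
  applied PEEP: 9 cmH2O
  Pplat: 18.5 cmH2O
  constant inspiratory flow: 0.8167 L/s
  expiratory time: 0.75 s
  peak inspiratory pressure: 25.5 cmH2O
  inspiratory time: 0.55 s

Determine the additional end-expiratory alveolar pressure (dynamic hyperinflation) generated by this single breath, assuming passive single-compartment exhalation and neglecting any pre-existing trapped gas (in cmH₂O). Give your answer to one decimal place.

1.5

Vt = flow × Ti = 0.8167 L/s × 0.55 s × 1000 mL/L = 449.19 mL.
R = (PIP − Pplat)/V̇ = (25.5 − 18.5) / 0.8167 = 7.0/0.8167 = 8.571 cmH2O·s/L.
C = Vt/(Pplat − PEEP) = 449.19 / (18.5 − 9) = 449.19/9.5 = 47.283 mL/cmH2O.
τ = R × C = 8.571 × 0.04728 L/cmH2O = 0.4052 s.
Fraction remaining = e^(−Te/τ) = e^(−0.75/0.4052) = 0.1571; trapped volume = 449.19 × 0.1571 = 70.568 mL.
Additional alveolar pressure from trapping ≈ V_trapped / C = 70.568 / 47.283 = 1.492 cmH2O.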